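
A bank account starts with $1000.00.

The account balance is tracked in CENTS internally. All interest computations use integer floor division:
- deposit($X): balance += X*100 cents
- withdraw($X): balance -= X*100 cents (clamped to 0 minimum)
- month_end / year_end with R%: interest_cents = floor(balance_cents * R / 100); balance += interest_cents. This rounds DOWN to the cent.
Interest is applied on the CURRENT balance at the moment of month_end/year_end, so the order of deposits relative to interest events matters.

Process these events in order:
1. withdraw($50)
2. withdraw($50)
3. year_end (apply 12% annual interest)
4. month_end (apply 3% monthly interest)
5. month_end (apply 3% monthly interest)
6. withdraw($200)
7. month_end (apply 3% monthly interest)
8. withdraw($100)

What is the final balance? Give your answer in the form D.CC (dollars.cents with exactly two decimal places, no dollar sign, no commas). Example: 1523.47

Answer: 795.46

Derivation:
After 1 (withdraw($50)): balance=$950.00 total_interest=$0.00
After 2 (withdraw($50)): balance=$900.00 total_interest=$0.00
After 3 (year_end (apply 12% annual interest)): balance=$1008.00 total_interest=$108.00
After 4 (month_end (apply 3% monthly interest)): balance=$1038.24 total_interest=$138.24
After 5 (month_end (apply 3% monthly interest)): balance=$1069.38 total_interest=$169.38
After 6 (withdraw($200)): balance=$869.38 total_interest=$169.38
After 7 (month_end (apply 3% monthly interest)): balance=$895.46 total_interest=$195.46
After 8 (withdraw($100)): balance=$795.46 total_interest=$195.46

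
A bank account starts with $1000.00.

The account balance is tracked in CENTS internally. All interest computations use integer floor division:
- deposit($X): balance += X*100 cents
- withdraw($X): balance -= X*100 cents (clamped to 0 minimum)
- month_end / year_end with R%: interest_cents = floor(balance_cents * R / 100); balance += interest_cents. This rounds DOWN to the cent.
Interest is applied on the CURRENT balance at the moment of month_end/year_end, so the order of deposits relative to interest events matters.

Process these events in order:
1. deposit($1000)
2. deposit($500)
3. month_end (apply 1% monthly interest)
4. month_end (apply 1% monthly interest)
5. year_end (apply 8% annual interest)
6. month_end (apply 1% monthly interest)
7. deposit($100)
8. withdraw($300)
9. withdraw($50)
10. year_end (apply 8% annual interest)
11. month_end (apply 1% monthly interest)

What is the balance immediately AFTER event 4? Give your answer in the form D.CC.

Answer: 2550.25

Derivation:
After 1 (deposit($1000)): balance=$2000.00 total_interest=$0.00
After 2 (deposit($500)): balance=$2500.00 total_interest=$0.00
After 3 (month_end (apply 1% monthly interest)): balance=$2525.00 total_interest=$25.00
After 4 (month_end (apply 1% monthly interest)): balance=$2550.25 total_interest=$50.25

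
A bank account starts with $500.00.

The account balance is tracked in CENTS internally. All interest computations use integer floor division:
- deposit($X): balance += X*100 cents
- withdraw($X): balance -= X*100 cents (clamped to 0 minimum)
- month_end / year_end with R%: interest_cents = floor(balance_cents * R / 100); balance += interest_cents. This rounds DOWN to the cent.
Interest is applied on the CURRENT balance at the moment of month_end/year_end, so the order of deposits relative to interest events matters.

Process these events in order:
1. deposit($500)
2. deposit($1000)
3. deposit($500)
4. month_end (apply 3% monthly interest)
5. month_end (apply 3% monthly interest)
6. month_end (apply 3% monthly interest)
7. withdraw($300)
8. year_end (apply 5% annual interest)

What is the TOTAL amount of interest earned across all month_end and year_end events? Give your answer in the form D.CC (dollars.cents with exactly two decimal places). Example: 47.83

Answer: 353.40

Derivation:
After 1 (deposit($500)): balance=$1000.00 total_interest=$0.00
After 2 (deposit($1000)): balance=$2000.00 total_interest=$0.00
After 3 (deposit($500)): balance=$2500.00 total_interest=$0.00
After 4 (month_end (apply 3% monthly interest)): balance=$2575.00 total_interest=$75.00
After 5 (month_end (apply 3% monthly interest)): balance=$2652.25 total_interest=$152.25
After 6 (month_end (apply 3% monthly interest)): balance=$2731.81 total_interest=$231.81
After 7 (withdraw($300)): balance=$2431.81 total_interest=$231.81
After 8 (year_end (apply 5% annual interest)): balance=$2553.40 total_interest=$353.40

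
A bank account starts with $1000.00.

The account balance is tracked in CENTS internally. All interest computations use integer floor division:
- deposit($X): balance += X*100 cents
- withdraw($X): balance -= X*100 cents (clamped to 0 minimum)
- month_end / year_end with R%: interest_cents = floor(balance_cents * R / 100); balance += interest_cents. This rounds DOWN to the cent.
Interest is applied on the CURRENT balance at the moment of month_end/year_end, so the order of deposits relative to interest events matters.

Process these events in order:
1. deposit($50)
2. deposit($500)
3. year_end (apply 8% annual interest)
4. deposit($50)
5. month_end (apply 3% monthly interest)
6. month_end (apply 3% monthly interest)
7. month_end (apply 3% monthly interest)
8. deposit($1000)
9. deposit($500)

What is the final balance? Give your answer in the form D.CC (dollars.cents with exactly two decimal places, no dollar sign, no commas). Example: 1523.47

Answer: 3383.85

Derivation:
After 1 (deposit($50)): balance=$1050.00 total_interest=$0.00
After 2 (deposit($500)): balance=$1550.00 total_interest=$0.00
After 3 (year_end (apply 8% annual interest)): balance=$1674.00 total_interest=$124.00
After 4 (deposit($50)): balance=$1724.00 total_interest=$124.00
After 5 (month_end (apply 3% monthly interest)): balance=$1775.72 total_interest=$175.72
After 6 (month_end (apply 3% monthly interest)): balance=$1828.99 total_interest=$228.99
After 7 (month_end (apply 3% monthly interest)): balance=$1883.85 total_interest=$283.85
After 8 (deposit($1000)): balance=$2883.85 total_interest=$283.85
After 9 (deposit($500)): balance=$3383.85 total_interest=$283.85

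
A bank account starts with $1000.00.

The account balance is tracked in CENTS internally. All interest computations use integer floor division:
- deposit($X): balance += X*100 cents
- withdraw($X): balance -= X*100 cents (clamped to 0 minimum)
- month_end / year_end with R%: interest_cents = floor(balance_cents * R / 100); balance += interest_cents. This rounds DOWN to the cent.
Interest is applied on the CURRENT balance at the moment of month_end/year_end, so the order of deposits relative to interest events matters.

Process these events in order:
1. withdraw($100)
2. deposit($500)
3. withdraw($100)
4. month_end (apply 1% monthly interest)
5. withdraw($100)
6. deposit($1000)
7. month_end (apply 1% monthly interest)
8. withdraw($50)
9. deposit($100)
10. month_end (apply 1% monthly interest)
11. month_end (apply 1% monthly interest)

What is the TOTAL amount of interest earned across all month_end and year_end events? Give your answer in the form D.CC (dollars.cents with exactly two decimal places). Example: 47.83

After 1 (withdraw($100)): balance=$900.00 total_interest=$0.00
After 2 (deposit($500)): balance=$1400.00 total_interest=$0.00
After 3 (withdraw($100)): balance=$1300.00 total_interest=$0.00
After 4 (month_end (apply 1% monthly interest)): balance=$1313.00 total_interest=$13.00
After 5 (withdraw($100)): balance=$1213.00 total_interest=$13.00
After 6 (deposit($1000)): balance=$2213.00 total_interest=$13.00
After 7 (month_end (apply 1% monthly interest)): balance=$2235.13 total_interest=$35.13
After 8 (withdraw($50)): balance=$2185.13 total_interest=$35.13
After 9 (deposit($100)): balance=$2285.13 total_interest=$35.13
After 10 (month_end (apply 1% monthly interest)): balance=$2307.98 total_interest=$57.98
After 11 (month_end (apply 1% monthly interest)): balance=$2331.05 total_interest=$81.05

Answer: 81.05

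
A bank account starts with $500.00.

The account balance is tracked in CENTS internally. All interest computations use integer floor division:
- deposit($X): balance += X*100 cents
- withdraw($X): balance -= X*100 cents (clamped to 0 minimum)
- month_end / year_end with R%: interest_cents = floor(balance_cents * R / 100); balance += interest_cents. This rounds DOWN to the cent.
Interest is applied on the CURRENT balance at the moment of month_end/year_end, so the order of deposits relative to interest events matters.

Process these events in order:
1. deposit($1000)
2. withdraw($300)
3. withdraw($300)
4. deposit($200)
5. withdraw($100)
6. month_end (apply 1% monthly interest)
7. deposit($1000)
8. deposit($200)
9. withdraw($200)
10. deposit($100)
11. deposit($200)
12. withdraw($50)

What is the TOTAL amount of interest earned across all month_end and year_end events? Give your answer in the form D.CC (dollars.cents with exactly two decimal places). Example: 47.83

After 1 (deposit($1000)): balance=$1500.00 total_interest=$0.00
After 2 (withdraw($300)): balance=$1200.00 total_interest=$0.00
After 3 (withdraw($300)): balance=$900.00 total_interest=$0.00
After 4 (deposit($200)): balance=$1100.00 total_interest=$0.00
After 5 (withdraw($100)): balance=$1000.00 total_interest=$0.00
After 6 (month_end (apply 1% monthly interest)): balance=$1010.00 total_interest=$10.00
After 7 (deposit($1000)): balance=$2010.00 total_interest=$10.00
After 8 (deposit($200)): balance=$2210.00 total_interest=$10.00
After 9 (withdraw($200)): balance=$2010.00 total_interest=$10.00
After 10 (deposit($100)): balance=$2110.00 total_interest=$10.00
After 11 (deposit($200)): balance=$2310.00 total_interest=$10.00
After 12 (withdraw($50)): balance=$2260.00 total_interest=$10.00

Answer: 10.00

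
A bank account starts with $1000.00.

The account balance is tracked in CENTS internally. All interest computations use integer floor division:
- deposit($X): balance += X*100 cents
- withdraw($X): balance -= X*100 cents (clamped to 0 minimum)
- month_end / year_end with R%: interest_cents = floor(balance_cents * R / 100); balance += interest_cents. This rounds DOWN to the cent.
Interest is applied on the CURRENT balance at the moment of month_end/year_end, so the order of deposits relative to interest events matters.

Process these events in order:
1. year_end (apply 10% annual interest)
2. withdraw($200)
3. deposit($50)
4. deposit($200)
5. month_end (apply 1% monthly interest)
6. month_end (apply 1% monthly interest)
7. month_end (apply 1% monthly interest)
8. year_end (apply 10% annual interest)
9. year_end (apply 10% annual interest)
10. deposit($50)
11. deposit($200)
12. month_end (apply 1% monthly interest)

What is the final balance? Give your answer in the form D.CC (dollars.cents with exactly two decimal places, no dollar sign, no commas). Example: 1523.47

Answer: 1700.48

Derivation:
After 1 (year_end (apply 10% annual interest)): balance=$1100.00 total_interest=$100.00
After 2 (withdraw($200)): balance=$900.00 total_interest=$100.00
After 3 (deposit($50)): balance=$950.00 total_interest=$100.00
After 4 (deposit($200)): balance=$1150.00 total_interest=$100.00
After 5 (month_end (apply 1% monthly interest)): balance=$1161.50 total_interest=$111.50
After 6 (month_end (apply 1% monthly interest)): balance=$1173.11 total_interest=$123.11
After 7 (month_end (apply 1% monthly interest)): balance=$1184.84 total_interest=$134.84
After 8 (year_end (apply 10% annual interest)): balance=$1303.32 total_interest=$253.32
After 9 (year_end (apply 10% annual interest)): balance=$1433.65 total_interest=$383.65
After 10 (deposit($50)): balance=$1483.65 total_interest=$383.65
After 11 (deposit($200)): balance=$1683.65 total_interest=$383.65
After 12 (month_end (apply 1% monthly interest)): balance=$1700.48 total_interest=$400.48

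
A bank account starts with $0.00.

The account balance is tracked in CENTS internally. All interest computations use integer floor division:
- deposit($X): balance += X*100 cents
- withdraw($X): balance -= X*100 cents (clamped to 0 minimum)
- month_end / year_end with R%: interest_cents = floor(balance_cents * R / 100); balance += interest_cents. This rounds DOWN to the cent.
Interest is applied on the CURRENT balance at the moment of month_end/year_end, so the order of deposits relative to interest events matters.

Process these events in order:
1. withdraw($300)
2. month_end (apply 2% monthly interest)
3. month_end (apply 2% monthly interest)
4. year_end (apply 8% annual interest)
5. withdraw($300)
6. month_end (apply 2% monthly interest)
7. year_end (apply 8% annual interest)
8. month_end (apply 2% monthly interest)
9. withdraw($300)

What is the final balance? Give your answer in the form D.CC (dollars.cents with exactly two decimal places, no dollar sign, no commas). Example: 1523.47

After 1 (withdraw($300)): balance=$0.00 total_interest=$0.00
After 2 (month_end (apply 2% monthly interest)): balance=$0.00 total_interest=$0.00
After 3 (month_end (apply 2% monthly interest)): balance=$0.00 total_interest=$0.00
After 4 (year_end (apply 8% annual interest)): balance=$0.00 total_interest=$0.00
After 5 (withdraw($300)): balance=$0.00 total_interest=$0.00
After 6 (month_end (apply 2% monthly interest)): balance=$0.00 total_interest=$0.00
After 7 (year_end (apply 8% annual interest)): balance=$0.00 total_interest=$0.00
After 8 (month_end (apply 2% monthly interest)): balance=$0.00 total_interest=$0.00
After 9 (withdraw($300)): balance=$0.00 total_interest=$0.00

Answer: 0.00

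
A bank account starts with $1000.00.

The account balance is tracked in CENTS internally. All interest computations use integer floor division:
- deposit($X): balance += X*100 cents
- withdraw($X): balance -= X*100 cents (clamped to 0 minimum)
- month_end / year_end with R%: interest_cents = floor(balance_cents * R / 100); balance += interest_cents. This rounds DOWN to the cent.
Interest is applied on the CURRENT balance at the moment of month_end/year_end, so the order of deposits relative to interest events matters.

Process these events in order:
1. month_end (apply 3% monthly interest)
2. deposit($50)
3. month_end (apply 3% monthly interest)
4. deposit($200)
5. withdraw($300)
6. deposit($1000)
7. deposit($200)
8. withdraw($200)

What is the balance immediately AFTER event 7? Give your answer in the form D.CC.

After 1 (month_end (apply 3% monthly interest)): balance=$1030.00 total_interest=$30.00
After 2 (deposit($50)): balance=$1080.00 total_interest=$30.00
After 3 (month_end (apply 3% monthly interest)): balance=$1112.40 total_interest=$62.40
After 4 (deposit($200)): balance=$1312.40 total_interest=$62.40
After 5 (withdraw($300)): balance=$1012.40 total_interest=$62.40
After 6 (deposit($1000)): balance=$2012.40 total_interest=$62.40
After 7 (deposit($200)): balance=$2212.40 total_interest=$62.40

Answer: 2212.40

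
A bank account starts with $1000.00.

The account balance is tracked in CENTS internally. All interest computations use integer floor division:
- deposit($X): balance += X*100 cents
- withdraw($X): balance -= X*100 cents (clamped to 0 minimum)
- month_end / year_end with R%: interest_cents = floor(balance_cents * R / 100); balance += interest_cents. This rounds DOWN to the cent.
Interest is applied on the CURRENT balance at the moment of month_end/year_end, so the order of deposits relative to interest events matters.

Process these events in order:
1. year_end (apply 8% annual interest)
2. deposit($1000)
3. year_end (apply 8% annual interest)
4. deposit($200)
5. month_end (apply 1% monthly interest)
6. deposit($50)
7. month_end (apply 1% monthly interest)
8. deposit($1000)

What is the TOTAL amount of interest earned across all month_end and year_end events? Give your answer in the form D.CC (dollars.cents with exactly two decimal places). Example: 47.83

Answer: 296.06

Derivation:
After 1 (year_end (apply 8% annual interest)): balance=$1080.00 total_interest=$80.00
After 2 (deposit($1000)): balance=$2080.00 total_interest=$80.00
After 3 (year_end (apply 8% annual interest)): balance=$2246.40 total_interest=$246.40
After 4 (deposit($200)): balance=$2446.40 total_interest=$246.40
After 5 (month_end (apply 1% monthly interest)): balance=$2470.86 total_interest=$270.86
After 6 (deposit($50)): balance=$2520.86 total_interest=$270.86
After 7 (month_end (apply 1% monthly interest)): balance=$2546.06 total_interest=$296.06
After 8 (deposit($1000)): balance=$3546.06 total_interest=$296.06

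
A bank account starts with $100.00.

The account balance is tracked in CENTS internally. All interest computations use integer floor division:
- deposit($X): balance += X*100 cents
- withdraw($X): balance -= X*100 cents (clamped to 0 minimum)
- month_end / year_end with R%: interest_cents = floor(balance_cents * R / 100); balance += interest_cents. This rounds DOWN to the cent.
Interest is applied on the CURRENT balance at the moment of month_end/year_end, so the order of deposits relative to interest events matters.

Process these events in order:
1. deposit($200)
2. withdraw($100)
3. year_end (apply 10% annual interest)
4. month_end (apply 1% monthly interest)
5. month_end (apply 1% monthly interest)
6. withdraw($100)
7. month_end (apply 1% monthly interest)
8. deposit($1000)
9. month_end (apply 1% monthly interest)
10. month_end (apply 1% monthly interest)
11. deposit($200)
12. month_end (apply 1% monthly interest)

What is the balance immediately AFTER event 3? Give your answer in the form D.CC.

Answer: 220.00

Derivation:
After 1 (deposit($200)): balance=$300.00 total_interest=$0.00
After 2 (withdraw($100)): balance=$200.00 total_interest=$0.00
After 3 (year_end (apply 10% annual interest)): balance=$220.00 total_interest=$20.00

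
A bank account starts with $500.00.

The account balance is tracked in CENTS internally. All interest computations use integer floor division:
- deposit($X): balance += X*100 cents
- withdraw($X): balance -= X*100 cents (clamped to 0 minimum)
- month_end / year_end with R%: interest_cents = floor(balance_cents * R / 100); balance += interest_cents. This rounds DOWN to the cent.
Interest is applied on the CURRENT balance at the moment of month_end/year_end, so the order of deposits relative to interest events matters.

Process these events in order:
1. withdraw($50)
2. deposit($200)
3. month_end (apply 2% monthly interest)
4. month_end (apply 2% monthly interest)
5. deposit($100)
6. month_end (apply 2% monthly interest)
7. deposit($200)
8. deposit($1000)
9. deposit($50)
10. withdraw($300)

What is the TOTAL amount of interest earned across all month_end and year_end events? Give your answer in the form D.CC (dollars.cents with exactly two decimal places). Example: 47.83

After 1 (withdraw($50)): balance=$450.00 total_interest=$0.00
After 2 (deposit($200)): balance=$650.00 total_interest=$0.00
After 3 (month_end (apply 2% monthly interest)): balance=$663.00 total_interest=$13.00
After 4 (month_end (apply 2% monthly interest)): balance=$676.26 total_interest=$26.26
After 5 (deposit($100)): balance=$776.26 total_interest=$26.26
After 6 (month_end (apply 2% monthly interest)): balance=$791.78 total_interest=$41.78
After 7 (deposit($200)): balance=$991.78 total_interest=$41.78
After 8 (deposit($1000)): balance=$1991.78 total_interest=$41.78
After 9 (deposit($50)): balance=$2041.78 total_interest=$41.78
After 10 (withdraw($300)): balance=$1741.78 total_interest=$41.78

Answer: 41.78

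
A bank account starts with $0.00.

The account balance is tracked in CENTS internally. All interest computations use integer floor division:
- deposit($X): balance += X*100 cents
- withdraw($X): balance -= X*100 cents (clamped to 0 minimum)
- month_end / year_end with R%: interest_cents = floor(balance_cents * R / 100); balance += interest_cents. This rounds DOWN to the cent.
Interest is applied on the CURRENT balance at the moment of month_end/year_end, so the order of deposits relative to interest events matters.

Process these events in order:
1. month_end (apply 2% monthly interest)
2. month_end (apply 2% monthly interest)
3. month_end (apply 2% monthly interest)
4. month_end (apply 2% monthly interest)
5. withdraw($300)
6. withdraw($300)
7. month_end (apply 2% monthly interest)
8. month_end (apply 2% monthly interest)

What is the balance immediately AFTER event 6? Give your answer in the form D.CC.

Answer: 0.00

Derivation:
After 1 (month_end (apply 2% monthly interest)): balance=$0.00 total_interest=$0.00
After 2 (month_end (apply 2% monthly interest)): balance=$0.00 total_interest=$0.00
After 3 (month_end (apply 2% monthly interest)): balance=$0.00 total_interest=$0.00
After 4 (month_end (apply 2% monthly interest)): balance=$0.00 total_interest=$0.00
After 5 (withdraw($300)): balance=$0.00 total_interest=$0.00
After 6 (withdraw($300)): balance=$0.00 total_interest=$0.00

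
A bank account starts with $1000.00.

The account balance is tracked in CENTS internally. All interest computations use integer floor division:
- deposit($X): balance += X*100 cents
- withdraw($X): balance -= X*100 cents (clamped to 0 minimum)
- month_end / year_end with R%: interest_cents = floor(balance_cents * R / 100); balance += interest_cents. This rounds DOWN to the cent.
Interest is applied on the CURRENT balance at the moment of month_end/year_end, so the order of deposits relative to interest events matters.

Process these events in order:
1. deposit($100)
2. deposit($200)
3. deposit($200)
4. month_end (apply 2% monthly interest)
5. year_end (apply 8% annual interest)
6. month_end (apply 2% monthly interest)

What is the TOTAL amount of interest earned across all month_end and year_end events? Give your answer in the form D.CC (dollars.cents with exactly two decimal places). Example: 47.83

After 1 (deposit($100)): balance=$1100.00 total_interest=$0.00
After 2 (deposit($200)): balance=$1300.00 total_interest=$0.00
After 3 (deposit($200)): balance=$1500.00 total_interest=$0.00
After 4 (month_end (apply 2% monthly interest)): balance=$1530.00 total_interest=$30.00
After 5 (year_end (apply 8% annual interest)): balance=$1652.40 total_interest=$152.40
After 6 (month_end (apply 2% monthly interest)): balance=$1685.44 total_interest=$185.44

Answer: 185.44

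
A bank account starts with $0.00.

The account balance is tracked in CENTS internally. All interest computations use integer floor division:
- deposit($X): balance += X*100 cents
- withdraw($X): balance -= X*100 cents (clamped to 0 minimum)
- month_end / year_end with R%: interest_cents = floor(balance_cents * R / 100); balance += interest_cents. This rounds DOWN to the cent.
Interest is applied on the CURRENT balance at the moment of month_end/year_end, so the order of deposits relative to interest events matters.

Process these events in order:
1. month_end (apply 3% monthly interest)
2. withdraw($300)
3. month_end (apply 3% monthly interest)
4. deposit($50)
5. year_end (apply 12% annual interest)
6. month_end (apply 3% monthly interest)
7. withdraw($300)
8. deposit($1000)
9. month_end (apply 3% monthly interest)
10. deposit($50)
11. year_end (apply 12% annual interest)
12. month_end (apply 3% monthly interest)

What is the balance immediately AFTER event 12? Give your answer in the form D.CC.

Answer: 1245.88

Derivation:
After 1 (month_end (apply 3% monthly interest)): balance=$0.00 total_interest=$0.00
After 2 (withdraw($300)): balance=$0.00 total_interest=$0.00
After 3 (month_end (apply 3% monthly interest)): balance=$0.00 total_interest=$0.00
After 4 (deposit($50)): balance=$50.00 total_interest=$0.00
After 5 (year_end (apply 12% annual interest)): balance=$56.00 total_interest=$6.00
After 6 (month_end (apply 3% monthly interest)): balance=$57.68 total_interest=$7.68
After 7 (withdraw($300)): balance=$0.00 total_interest=$7.68
After 8 (deposit($1000)): balance=$1000.00 total_interest=$7.68
After 9 (month_end (apply 3% monthly interest)): balance=$1030.00 total_interest=$37.68
After 10 (deposit($50)): balance=$1080.00 total_interest=$37.68
After 11 (year_end (apply 12% annual interest)): balance=$1209.60 total_interest=$167.28
After 12 (month_end (apply 3% monthly interest)): balance=$1245.88 total_interest=$203.56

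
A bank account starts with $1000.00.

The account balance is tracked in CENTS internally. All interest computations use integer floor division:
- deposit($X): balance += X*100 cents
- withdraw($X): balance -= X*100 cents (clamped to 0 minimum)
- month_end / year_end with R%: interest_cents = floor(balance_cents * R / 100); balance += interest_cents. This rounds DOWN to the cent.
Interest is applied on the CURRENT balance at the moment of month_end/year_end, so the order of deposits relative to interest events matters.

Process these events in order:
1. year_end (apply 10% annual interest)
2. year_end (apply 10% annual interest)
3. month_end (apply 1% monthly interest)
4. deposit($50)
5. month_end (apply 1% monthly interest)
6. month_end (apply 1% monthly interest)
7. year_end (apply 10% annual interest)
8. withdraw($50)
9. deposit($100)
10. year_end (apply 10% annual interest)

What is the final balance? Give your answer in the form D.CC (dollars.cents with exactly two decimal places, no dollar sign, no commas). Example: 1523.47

After 1 (year_end (apply 10% annual interest)): balance=$1100.00 total_interest=$100.00
After 2 (year_end (apply 10% annual interest)): balance=$1210.00 total_interest=$210.00
After 3 (month_end (apply 1% monthly interest)): balance=$1222.10 total_interest=$222.10
After 4 (deposit($50)): balance=$1272.10 total_interest=$222.10
After 5 (month_end (apply 1% monthly interest)): balance=$1284.82 total_interest=$234.82
After 6 (month_end (apply 1% monthly interest)): balance=$1297.66 total_interest=$247.66
After 7 (year_end (apply 10% annual interest)): balance=$1427.42 total_interest=$377.42
After 8 (withdraw($50)): balance=$1377.42 total_interest=$377.42
After 9 (deposit($100)): balance=$1477.42 total_interest=$377.42
After 10 (year_end (apply 10% annual interest)): balance=$1625.16 total_interest=$525.16

Answer: 1625.16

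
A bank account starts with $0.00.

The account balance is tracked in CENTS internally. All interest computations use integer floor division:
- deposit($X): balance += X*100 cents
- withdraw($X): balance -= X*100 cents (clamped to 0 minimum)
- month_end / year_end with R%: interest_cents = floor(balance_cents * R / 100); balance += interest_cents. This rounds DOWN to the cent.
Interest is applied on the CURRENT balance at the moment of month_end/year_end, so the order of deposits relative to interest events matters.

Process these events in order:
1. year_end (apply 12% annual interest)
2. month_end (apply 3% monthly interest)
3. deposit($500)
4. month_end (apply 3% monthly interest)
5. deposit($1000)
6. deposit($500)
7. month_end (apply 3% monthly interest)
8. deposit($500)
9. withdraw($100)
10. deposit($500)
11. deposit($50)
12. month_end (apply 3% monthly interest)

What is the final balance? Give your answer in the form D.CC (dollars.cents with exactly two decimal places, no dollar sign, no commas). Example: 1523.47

Answer: 3116.21

Derivation:
After 1 (year_end (apply 12% annual interest)): balance=$0.00 total_interest=$0.00
After 2 (month_end (apply 3% monthly interest)): balance=$0.00 total_interest=$0.00
After 3 (deposit($500)): balance=$500.00 total_interest=$0.00
After 4 (month_end (apply 3% monthly interest)): balance=$515.00 total_interest=$15.00
After 5 (deposit($1000)): balance=$1515.00 total_interest=$15.00
After 6 (deposit($500)): balance=$2015.00 total_interest=$15.00
After 7 (month_end (apply 3% monthly interest)): balance=$2075.45 total_interest=$75.45
After 8 (deposit($500)): balance=$2575.45 total_interest=$75.45
After 9 (withdraw($100)): balance=$2475.45 total_interest=$75.45
After 10 (deposit($500)): balance=$2975.45 total_interest=$75.45
After 11 (deposit($50)): balance=$3025.45 total_interest=$75.45
After 12 (month_end (apply 3% monthly interest)): balance=$3116.21 total_interest=$166.21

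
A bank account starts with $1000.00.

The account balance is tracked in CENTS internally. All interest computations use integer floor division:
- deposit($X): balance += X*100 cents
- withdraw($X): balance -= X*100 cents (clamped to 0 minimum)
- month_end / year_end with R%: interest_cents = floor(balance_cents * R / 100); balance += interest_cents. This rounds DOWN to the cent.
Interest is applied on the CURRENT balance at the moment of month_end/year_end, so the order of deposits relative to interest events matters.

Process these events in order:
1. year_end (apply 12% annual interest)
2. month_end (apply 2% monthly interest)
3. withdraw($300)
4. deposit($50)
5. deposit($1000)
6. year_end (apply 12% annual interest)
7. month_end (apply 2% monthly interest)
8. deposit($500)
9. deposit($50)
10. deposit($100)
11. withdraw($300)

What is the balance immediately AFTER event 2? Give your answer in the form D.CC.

After 1 (year_end (apply 12% annual interest)): balance=$1120.00 total_interest=$120.00
After 2 (month_end (apply 2% monthly interest)): balance=$1142.40 total_interest=$142.40

Answer: 1142.40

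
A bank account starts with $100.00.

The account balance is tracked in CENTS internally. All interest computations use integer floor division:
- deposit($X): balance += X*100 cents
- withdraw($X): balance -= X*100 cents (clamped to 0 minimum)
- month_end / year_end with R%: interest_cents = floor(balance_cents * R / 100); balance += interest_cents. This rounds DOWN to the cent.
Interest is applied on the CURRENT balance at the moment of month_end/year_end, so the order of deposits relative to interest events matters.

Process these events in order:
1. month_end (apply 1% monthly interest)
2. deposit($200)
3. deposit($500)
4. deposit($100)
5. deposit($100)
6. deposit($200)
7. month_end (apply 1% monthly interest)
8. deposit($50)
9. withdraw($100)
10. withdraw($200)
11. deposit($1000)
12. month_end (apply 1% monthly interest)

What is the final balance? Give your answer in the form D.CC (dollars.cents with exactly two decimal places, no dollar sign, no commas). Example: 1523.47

After 1 (month_end (apply 1% monthly interest)): balance=$101.00 total_interest=$1.00
After 2 (deposit($200)): balance=$301.00 total_interest=$1.00
After 3 (deposit($500)): balance=$801.00 total_interest=$1.00
After 4 (deposit($100)): balance=$901.00 total_interest=$1.00
After 5 (deposit($100)): balance=$1001.00 total_interest=$1.00
After 6 (deposit($200)): balance=$1201.00 total_interest=$1.00
After 7 (month_end (apply 1% monthly interest)): balance=$1213.01 total_interest=$13.01
After 8 (deposit($50)): balance=$1263.01 total_interest=$13.01
After 9 (withdraw($100)): balance=$1163.01 total_interest=$13.01
After 10 (withdraw($200)): balance=$963.01 total_interest=$13.01
After 11 (deposit($1000)): balance=$1963.01 total_interest=$13.01
After 12 (month_end (apply 1% monthly interest)): balance=$1982.64 total_interest=$32.64

Answer: 1982.64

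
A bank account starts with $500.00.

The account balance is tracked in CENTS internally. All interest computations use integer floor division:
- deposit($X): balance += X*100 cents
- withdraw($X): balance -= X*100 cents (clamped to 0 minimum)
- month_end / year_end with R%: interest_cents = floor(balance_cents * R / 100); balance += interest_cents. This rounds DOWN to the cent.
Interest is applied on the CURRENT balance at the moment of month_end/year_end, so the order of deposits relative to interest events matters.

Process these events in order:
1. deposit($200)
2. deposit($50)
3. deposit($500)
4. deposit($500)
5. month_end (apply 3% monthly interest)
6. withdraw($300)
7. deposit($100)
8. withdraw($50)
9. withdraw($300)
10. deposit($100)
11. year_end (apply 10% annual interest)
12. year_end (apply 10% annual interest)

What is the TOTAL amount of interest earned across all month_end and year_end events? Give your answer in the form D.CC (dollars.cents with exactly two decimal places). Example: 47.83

After 1 (deposit($200)): balance=$700.00 total_interest=$0.00
After 2 (deposit($50)): balance=$750.00 total_interest=$0.00
After 3 (deposit($500)): balance=$1250.00 total_interest=$0.00
After 4 (deposit($500)): balance=$1750.00 total_interest=$0.00
After 5 (month_end (apply 3% monthly interest)): balance=$1802.50 total_interest=$52.50
After 6 (withdraw($300)): balance=$1502.50 total_interest=$52.50
After 7 (deposit($100)): balance=$1602.50 total_interest=$52.50
After 8 (withdraw($50)): balance=$1552.50 total_interest=$52.50
After 9 (withdraw($300)): balance=$1252.50 total_interest=$52.50
After 10 (deposit($100)): balance=$1352.50 total_interest=$52.50
After 11 (year_end (apply 10% annual interest)): balance=$1487.75 total_interest=$187.75
After 12 (year_end (apply 10% annual interest)): balance=$1636.52 total_interest=$336.52

Answer: 336.52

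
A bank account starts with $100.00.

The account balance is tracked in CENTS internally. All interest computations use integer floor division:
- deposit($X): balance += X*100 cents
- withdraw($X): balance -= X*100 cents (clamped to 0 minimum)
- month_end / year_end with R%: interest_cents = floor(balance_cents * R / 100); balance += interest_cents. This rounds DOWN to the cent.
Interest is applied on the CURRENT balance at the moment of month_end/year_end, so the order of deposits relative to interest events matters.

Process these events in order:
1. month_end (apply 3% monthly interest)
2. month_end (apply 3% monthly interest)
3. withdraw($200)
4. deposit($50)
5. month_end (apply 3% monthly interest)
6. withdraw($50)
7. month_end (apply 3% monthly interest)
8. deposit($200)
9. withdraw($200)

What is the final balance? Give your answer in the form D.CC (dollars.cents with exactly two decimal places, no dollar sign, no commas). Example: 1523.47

Answer: 1.54

Derivation:
After 1 (month_end (apply 3% monthly interest)): balance=$103.00 total_interest=$3.00
After 2 (month_end (apply 3% monthly interest)): balance=$106.09 total_interest=$6.09
After 3 (withdraw($200)): balance=$0.00 total_interest=$6.09
After 4 (deposit($50)): balance=$50.00 total_interest=$6.09
After 5 (month_end (apply 3% monthly interest)): balance=$51.50 total_interest=$7.59
After 6 (withdraw($50)): balance=$1.50 total_interest=$7.59
After 7 (month_end (apply 3% monthly interest)): balance=$1.54 total_interest=$7.63
After 8 (deposit($200)): balance=$201.54 total_interest=$7.63
After 9 (withdraw($200)): balance=$1.54 total_interest=$7.63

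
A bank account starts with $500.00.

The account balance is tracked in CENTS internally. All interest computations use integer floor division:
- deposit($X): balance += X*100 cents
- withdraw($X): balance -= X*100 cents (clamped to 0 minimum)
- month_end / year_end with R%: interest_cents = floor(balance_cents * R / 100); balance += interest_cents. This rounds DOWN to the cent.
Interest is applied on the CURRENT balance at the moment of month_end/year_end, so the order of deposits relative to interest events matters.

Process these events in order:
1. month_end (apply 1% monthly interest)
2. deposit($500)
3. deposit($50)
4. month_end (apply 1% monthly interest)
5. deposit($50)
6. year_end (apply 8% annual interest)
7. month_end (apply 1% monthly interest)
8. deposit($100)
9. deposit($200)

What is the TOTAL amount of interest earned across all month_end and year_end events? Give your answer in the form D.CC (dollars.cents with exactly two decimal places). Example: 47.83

Answer: 116.83

Derivation:
After 1 (month_end (apply 1% monthly interest)): balance=$505.00 total_interest=$5.00
After 2 (deposit($500)): balance=$1005.00 total_interest=$5.00
After 3 (deposit($50)): balance=$1055.00 total_interest=$5.00
After 4 (month_end (apply 1% monthly interest)): balance=$1065.55 total_interest=$15.55
After 5 (deposit($50)): balance=$1115.55 total_interest=$15.55
After 6 (year_end (apply 8% annual interest)): balance=$1204.79 total_interest=$104.79
After 7 (month_end (apply 1% monthly interest)): balance=$1216.83 total_interest=$116.83
After 8 (deposit($100)): balance=$1316.83 total_interest=$116.83
After 9 (deposit($200)): balance=$1516.83 total_interest=$116.83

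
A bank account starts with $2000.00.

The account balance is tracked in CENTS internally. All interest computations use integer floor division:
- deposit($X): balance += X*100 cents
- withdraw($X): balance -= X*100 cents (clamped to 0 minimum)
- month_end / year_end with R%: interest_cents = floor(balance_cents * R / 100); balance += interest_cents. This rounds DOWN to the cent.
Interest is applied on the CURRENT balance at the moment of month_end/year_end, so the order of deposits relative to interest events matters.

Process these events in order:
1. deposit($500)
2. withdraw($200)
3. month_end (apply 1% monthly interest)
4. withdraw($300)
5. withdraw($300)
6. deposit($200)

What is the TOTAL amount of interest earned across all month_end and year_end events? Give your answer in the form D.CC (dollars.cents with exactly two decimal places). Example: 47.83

After 1 (deposit($500)): balance=$2500.00 total_interest=$0.00
After 2 (withdraw($200)): balance=$2300.00 total_interest=$0.00
After 3 (month_end (apply 1% monthly interest)): balance=$2323.00 total_interest=$23.00
After 4 (withdraw($300)): balance=$2023.00 total_interest=$23.00
After 5 (withdraw($300)): balance=$1723.00 total_interest=$23.00
After 6 (deposit($200)): balance=$1923.00 total_interest=$23.00

Answer: 23.00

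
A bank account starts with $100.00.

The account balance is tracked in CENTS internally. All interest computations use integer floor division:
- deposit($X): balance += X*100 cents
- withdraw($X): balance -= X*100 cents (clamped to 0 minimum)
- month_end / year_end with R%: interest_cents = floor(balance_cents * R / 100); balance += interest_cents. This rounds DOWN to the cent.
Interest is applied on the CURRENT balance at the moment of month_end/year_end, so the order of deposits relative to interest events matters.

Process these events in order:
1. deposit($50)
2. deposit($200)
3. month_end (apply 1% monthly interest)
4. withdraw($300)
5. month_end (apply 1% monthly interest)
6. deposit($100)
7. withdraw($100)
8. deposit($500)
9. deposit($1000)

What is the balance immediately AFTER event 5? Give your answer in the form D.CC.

Answer: 54.03

Derivation:
After 1 (deposit($50)): balance=$150.00 total_interest=$0.00
After 2 (deposit($200)): balance=$350.00 total_interest=$0.00
After 3 (month_end (apply 1% monthly interest)): balance=$353.50 total_interest=$3.50
After 4 (withdraw($300)): balance=$53.50 total_interest=$3.50
After 5 (month_end (apply 1% monthly interest)): balance=$54.03 total_interest=$4.03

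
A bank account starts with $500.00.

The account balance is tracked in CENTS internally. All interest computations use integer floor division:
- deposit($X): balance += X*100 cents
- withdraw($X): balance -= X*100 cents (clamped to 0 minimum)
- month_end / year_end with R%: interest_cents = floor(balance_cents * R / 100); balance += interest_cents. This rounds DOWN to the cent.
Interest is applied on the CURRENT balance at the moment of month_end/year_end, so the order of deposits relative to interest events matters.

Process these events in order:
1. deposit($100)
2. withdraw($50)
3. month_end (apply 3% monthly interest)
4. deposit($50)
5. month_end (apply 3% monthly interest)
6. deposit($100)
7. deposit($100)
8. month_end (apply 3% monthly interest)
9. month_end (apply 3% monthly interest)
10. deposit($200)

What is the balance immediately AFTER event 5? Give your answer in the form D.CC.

Answer: 634.99

Derivation:
After 1 (deposit($100)): balance=$600.00 total_interest=$0.00
After 2 (withdraw($50)): balance=$550.00 total_interest=$0.00
After 3 (month_end (apply 3% monthly interest)): balance=$566.50 total_interest=$16.50
After 4 (deposit($50)): balance=$616.50 total_interest=$16.50
After 5 (month_end (apply 3% monthly interest)): balance=$634.99 total_interest=$34.99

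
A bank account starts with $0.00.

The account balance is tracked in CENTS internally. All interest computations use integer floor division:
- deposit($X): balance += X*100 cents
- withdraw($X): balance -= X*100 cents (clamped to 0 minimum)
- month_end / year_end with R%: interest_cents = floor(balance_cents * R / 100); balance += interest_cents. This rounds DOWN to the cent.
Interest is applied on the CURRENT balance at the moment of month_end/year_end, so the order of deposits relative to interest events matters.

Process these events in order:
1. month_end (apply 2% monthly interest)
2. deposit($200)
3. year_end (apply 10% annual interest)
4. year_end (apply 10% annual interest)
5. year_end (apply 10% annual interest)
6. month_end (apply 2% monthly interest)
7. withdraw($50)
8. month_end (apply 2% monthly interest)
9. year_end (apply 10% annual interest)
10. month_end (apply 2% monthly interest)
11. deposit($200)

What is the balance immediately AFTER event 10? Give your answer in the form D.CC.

Answer: 253.51

Derivation:
After 1 (month_end (apply 2% monthly interest)): balance=$0.00 total_interest=$0.00
After 2 (deposit($200)): balance=$200.00 total_interest=$0.00
After 3 (year_end (apply 10% annual interest)): balance=$220.00 total_interest=$20.00
After 4 (year_end (apply 10% annual interest)): balance=$242.00 total_interest=$42.00
After 5 (year_end (apply 10% annual interest)): balance=$266.20 total_interest=$66.20
After 6 (month_end (apply 2% monthly interest)): balance=$271.52 total_interest=$71.52
After 7 (withdraw($50)): balance=$221.52 total_interest=$71.52
After 8 (month_end (apply 2% monthly interest)): balance=$225.95 total_interest=$75.95
After 9 (year_end (apply 10% annual interest)): balance=$248.54 total_interest=$98.54
After 10 (month_end (apply 2% monthly interest)): balance=$253.51 total_interest=$103.51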